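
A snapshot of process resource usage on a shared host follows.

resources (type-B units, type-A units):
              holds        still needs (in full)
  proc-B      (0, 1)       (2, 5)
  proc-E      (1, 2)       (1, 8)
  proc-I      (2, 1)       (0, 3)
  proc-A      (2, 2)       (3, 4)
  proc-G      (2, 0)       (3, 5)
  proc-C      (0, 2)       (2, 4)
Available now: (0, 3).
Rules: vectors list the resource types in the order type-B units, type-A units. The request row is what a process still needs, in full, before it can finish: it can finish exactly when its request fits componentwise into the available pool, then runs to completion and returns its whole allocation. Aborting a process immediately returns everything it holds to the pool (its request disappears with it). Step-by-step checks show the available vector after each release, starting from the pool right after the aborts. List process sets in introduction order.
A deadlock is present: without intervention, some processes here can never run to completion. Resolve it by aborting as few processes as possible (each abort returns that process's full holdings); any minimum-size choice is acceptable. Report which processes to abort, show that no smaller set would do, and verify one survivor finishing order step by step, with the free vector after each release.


Minimum abort set: proc-A.
Key observation: proc-G had no path to completion before; after the abort of proc-A ((2, 2) returned), step 3 is where it fits.
Why nothing smaller works: aborting no one leaves the state deadlocked as given.
One survivor order: proc-C, proc-I, proc-G, proc-B, proc-E. Verifying each step (post-abort pool first):
  pool = (2, 5)
  proc-C: need (2, 4) fits (2, 5); releases (0, 2), pool now (2, 7)
  proc-I: need (0, 3) fits (2, 7); releases (2, 1), pool now (4, 8)
  proc-G: need (3, 5) fits (4, 8); releases (2, 0), pool now (6, 8)
  proc-B: need (2, 5) fits (6, 8); releases (0, 1), pool now (6, 9)
  proc-E: need (1, 8) fits (6, 9); releases (1, 2), pool now (7, 11)


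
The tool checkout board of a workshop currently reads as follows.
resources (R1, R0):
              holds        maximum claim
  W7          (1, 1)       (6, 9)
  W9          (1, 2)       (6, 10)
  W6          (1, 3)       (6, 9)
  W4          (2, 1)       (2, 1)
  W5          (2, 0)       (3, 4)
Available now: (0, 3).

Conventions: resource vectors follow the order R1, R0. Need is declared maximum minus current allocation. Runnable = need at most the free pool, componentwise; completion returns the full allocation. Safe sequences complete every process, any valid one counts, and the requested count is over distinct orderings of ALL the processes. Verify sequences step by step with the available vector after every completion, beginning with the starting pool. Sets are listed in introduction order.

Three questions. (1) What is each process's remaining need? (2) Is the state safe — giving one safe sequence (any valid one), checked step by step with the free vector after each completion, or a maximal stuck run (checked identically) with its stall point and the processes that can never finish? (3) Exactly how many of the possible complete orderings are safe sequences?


(1) Need matrix, components ordered R1, R0:
  W7: (5, 8)
  W9: (5, 8)
  W6: (5, 6)
  W4: (0, 0)
  W5: (1, 4)
(2) UNSAFE — no complete ordering exists.
Key observation: after W4, W5 complete, (4, 4) is the best the pool ever gets, yet each leftover process wants more R1.
The run W4, W5 cannot be extended any further. Check, step by step:
  pool = (0, 3)
  W4: need (0, 0) fits (0, 3); releases (2, 1), pool now (2, 4)
  W5: need (1, 4) fits (2, 4); releases (2, 0), pool now (4, 4)
  W7 cannot run: need (5, 8) vs free (4, 4) (insufficient R1 and R0)
  W9 cannot run: need (5, 8) vs free (4, 4) (insufficient R1 and R0)
  W6 cannot run: need (5, 6) vs free (4, 4) (insufficient R1 and R0)
Permanently blocked: W7, W9 and W6.
(3) The exact count: 0 of the possible complete orderings are safe sequences.


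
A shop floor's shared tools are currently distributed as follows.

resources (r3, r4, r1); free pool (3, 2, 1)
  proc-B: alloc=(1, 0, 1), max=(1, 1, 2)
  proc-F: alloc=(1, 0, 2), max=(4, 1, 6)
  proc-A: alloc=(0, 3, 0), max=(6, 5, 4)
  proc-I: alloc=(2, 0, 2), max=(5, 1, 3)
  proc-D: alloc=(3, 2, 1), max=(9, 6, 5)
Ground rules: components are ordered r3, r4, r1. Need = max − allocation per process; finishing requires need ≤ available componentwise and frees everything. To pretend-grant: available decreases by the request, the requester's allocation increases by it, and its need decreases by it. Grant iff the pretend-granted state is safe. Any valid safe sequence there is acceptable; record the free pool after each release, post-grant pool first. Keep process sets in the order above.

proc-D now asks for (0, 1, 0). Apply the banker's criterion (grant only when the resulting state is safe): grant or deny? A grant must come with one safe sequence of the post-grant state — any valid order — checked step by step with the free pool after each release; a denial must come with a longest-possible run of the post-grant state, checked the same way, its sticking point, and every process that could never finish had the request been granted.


DENY — the pretend-granted state is unsafe.
Key observation: proc-B, proc-I, proc-F can finish, but then (7, 1, 6) is all there is, and the blocked group's r4 demands exceed it.
Pretend the grant happened; the run proc-B, proc-I, proc-F goes as far as possible. Check, step by step:
  pool = (3, 1, 1)
  proc-B: need (0, 1, 1) fits (3, 1, 1); releases (1, 0, 1), pool now (4, 1, 2)
  proc-I: need (3, 1, 1) fits (4, 1, 2); releases (2, 0, 2), pool now (6, 1, 4)
  proc-F: need (3, 1, 4) fits (6, 1, 4); releases (1, 0, 2), pool now (7, 1, 6)
  proc-A still needs (6, 2, 4) but only (7, 1, 6) is free — short on r4
  proc-D still needs (6, 3, 4) but only (7, 1, 6) is free — short on r4
Processes that could never finish after the grant: proc-A and proc-D.


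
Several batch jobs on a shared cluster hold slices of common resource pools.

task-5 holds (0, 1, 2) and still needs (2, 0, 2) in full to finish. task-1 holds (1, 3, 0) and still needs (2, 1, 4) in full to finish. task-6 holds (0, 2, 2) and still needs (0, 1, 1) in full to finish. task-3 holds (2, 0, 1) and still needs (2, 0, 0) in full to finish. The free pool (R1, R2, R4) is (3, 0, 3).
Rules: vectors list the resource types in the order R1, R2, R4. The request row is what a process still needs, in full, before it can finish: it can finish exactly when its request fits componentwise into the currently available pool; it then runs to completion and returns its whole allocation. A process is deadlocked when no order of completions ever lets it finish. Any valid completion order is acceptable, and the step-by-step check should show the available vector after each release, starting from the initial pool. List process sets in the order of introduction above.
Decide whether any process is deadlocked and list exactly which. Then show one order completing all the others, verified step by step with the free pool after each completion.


Nothing here is deadlocked.
Key observation: task-5 fits the free pool immediately, and its release cascades until everyone finishes.
One completion order for the rest: task-5, task-1, task-6, task-3. Walking it through:
  pool = (3, 0, 3)
  task-5 needs (2, 0, 2) <= (3, 0, 3) -> finishes; pool += (0, 1, 2) = (3, 1, 5)
  task-1 needs (2, 1, 4) <= (3, 1, 5) -> finishes; pool += (1, 3, 0) = (4, 4, 5)
  task-6 needs (0, 1, 1) <= (4, 4, 5) -> finishes; pool += (0, 2, 2) = (4, 6, 7)
  task-3 needs (2, 0, 0) <= (4, 6, 7) -> finishes; pool += (2, 0, 1) = (6, 6, 8)


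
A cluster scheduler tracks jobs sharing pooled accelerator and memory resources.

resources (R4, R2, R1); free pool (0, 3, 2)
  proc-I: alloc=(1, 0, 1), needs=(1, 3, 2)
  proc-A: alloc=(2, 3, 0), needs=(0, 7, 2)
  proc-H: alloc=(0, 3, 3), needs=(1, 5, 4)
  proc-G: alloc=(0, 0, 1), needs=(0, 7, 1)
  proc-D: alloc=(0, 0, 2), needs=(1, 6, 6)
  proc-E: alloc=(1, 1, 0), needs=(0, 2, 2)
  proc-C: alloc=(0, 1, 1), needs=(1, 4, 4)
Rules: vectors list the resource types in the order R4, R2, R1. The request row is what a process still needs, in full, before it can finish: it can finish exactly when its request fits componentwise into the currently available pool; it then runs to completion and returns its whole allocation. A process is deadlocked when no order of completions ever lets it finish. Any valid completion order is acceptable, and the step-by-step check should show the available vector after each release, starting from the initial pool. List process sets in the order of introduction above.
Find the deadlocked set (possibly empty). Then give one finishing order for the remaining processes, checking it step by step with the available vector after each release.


Deadlocked set: proc-A, proc-H, proc-G, proc-D and proc-C.
Key observation: after proc-E, proc-I the pool peaks at (2, 4, 3), and each blocked process is short somewhere: proc-A on R2; proc-H on R2, R1; proc-G on R2; proc-D on R2, R1; proc-C on R1.
One completion order for the rest: proc-E, proc-I. Check, step by step:
  pool = (0, 3, 2)
  run proc-E (needs (0, 2, 2), free (0, 3, 2)); after release of (1, 1, 0) the pool is (1, 4, 2)
  run proc-I (needs (1, 3, 2), free (1, 4, 2)); after release of (1, 0, 1) the pool is (2, 4, 3)
The stuck group stays short no matter what:
  proc-A still needs (0, 7, 2) but only (2, 4, 3) is free — short on R2
  proc-H still needs (1, 5, 4) but only (2, 4, 3) is free — short on R2 and R1
  proc-G still needs (0, 7, 1) but only (2, 4, 3) is free — short on R2
  proc-D still needs (1, 6, 6) but only (2, 4, 3) is free — short on R2 and R1
  proc-C still needs (1, 4, 4) but only (2, 4, 3) is free — short on R1


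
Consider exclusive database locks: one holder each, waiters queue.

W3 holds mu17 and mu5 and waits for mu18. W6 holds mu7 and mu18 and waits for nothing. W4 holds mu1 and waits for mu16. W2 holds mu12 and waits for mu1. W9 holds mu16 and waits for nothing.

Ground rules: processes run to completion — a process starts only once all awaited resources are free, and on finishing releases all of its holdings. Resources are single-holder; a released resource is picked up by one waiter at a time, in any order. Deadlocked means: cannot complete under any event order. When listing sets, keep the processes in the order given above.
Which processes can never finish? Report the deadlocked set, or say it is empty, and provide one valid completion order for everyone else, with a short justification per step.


No process is deadlocked.
Key observation: every chain of waits terminates; starting from the processes that wait on nothing, all the rest unlock in turn.
One completion order for the rest: W9, W6, W4, W2, W3.
Walking it through:
  W9: no waits; runs immediately, freeing mu16
  W6: no waits; runs immediately, freeing mu7 and mu18
  run W4 (all its waits — mu16 — are resolved); releases mu1
  run W2 (all its waits — mu1 — are resolved); releases mu12
  run W3 (all its waits — mu18 — are resolved); releases mu17 and mu5


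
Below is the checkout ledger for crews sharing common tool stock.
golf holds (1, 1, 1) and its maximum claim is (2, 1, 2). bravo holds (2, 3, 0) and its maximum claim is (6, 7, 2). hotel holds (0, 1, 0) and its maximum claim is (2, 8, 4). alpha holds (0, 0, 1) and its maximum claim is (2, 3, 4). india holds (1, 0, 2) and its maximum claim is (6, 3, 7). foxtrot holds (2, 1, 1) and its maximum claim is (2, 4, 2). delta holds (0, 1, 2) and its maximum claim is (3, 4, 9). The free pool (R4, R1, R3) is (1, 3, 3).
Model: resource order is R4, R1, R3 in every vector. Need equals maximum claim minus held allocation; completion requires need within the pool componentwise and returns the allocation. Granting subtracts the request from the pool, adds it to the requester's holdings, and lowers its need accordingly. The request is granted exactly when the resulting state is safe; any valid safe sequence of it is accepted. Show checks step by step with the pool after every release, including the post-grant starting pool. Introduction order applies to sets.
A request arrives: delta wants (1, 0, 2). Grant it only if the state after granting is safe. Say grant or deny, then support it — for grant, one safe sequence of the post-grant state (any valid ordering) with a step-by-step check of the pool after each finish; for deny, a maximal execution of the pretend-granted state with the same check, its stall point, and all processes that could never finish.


DENY — the pretend-granted state is unsafe.
Key observation: after foxtrot, golf, alpha the pool peaks at (3, 5, 4), and each blocked process is short somewhere: bravo on R4; hotel on R1; india on R4, R3; delta on R3.
On the post-grant state, foxtrot, golf, alpha is a maximal run — nothing extends it. Step-by-step check:
  pool = (0, 3, 1)
  foxtrot needs (0, 3, 1) <= (0, 3, 1) -> finishes; pool += (2, 1, 1) = (2, 4, 2)
  golf needs (1, 0, 1) <= (2, 4, 2) -> finishes; pool += (1, 1, 1) = (3, 5, 3)
  alpha needs (2, 3, 3) <= (3, 5, 3) -> finishes; pool += (0, 0, 1) = (3, 5, 4)
  blocked: bravo wants (4, 4, 2), pool (3, 5, 4) — not enough R4
  blocked: hotel wants (2, 7, 4), pool (3, 5, 4) — not enough R1
  blocked: india wants (5, 3, 5), pool (3, 5, 4) — not enough R4 and R3
  blocked: delta wants (2, 3, 5), pool (3, 5, 4) — not enough R3
Processes that could never finish after the grant: bravo, hotel, india and delta.


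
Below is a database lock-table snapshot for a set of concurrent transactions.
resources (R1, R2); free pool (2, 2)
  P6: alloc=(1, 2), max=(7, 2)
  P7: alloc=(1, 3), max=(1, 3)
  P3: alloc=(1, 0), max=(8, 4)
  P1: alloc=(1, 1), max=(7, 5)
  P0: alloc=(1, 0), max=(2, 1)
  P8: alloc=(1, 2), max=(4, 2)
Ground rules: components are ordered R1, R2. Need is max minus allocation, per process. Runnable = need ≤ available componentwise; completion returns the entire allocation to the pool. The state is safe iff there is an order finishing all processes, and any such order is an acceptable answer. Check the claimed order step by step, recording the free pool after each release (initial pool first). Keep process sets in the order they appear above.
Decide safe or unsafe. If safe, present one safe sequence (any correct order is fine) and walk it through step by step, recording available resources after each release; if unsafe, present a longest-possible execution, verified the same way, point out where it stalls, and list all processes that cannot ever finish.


UNSAFE.
Key observation: R1 is the bottleneck — with P7, P0, P8 done the pool holds (5, 7), short of every remaining need.
The run P7, P0, P8 cannot be extended any further. Walking it through:
  pool = (2, 2)
  run P7 (needs (0, 0), free (2, 2)); after release of (1, 3) the pool is (3, 5)
  run P0 (needs (1, 1), free (3, 5)); after release of (1, 0) the pool is (4, 5)
  run P8 (needs (3, 0), free (4, 5)); after release of (1, 2) the pool is (5, 7)
  blocked: P6 wants (6, 0), pool (5, 7) — not enough R1
  blocked: P3 wants (7, 4), pool (5, 7) — not enough R1
  blocked: P1 wants (6, 4), pool (5, 7) — not enough R1
Processes that can never finish: P6, P3 and P1.


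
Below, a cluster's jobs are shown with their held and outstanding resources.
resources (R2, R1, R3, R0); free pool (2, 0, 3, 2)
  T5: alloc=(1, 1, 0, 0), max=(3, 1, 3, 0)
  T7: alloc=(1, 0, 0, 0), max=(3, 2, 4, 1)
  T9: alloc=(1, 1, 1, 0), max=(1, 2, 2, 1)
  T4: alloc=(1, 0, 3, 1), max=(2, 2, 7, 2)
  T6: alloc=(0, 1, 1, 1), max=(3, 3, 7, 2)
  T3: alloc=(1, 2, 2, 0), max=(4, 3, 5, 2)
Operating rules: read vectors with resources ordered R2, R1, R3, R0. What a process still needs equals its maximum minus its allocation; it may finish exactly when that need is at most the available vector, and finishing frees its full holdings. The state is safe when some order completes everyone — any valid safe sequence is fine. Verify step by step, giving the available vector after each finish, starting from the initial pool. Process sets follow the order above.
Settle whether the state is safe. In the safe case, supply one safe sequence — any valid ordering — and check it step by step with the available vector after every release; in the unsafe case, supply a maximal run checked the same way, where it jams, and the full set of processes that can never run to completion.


SAFE, for example via the order T5, T9, T3, T4, T6, T7.
Key observation: at T5 the run first touches a limit — (2, 0, 3, 0) against (2, 0, 3, 2), exact on a resource it actually requests.
Walking it through:
  pool = (2, 0, 3, 2)
  T5: need (2, 0, 3, 0) fits (2, 0, 3, 2); releases (1, 1, 0, 0), pool now (3, 1, 3, 2)
  T9: need (0, 1, 1, 1) fits (3, 1, 3, 2); releases (1, 1, 1, 0), pool now (4, 2, 4, 2)
  T3: need (3, 1, 3, 2) fits (4, 2, 4, 2); releases (1, 2, 2, 0), pool now (5, 4, 6, 2)
  T4: need (1, 2, 4, 1) fits (5, 4, 6, 2); releases (1, 0, 3, 1), pool now (6, 4, 9, 3)
  T6: need (3, 2, 6, 1) fits (6, 4, 9, 3); releases (0, 1, 1, 1), pool now (6, 5, 10, 4)
  T7: need (2, 2, 4, 1) fits (6, 5, 10, 4); releases (1, 0, 0, 0), pool now (7, 5, 10, 4)


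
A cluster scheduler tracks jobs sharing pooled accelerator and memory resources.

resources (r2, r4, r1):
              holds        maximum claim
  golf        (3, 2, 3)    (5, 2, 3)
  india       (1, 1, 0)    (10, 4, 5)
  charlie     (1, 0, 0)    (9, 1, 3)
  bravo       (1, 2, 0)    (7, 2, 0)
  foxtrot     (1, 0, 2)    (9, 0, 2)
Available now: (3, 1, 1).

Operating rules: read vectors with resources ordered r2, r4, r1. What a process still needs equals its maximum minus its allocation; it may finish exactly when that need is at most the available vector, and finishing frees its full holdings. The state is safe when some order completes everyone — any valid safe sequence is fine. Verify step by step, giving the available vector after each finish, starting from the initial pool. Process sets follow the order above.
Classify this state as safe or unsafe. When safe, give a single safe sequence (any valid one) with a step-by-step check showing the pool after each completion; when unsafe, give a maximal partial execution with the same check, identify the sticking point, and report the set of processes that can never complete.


The state is UNSAFE.
Key observation: the pool after golf, bravo is (7, 5, 4); every surviving request exceeds it in r2, so progress ends there.
A maximal execution: golf, bravo — then nothing else fits. Walking it through:
  pool = (3, 1, 1)
  golf: need (2, 0, 0) fits (3, 1, 1); releases (3, 2, 3), pool now (6, 3, 4)
  bravo: need (6, 0, 0) fits (6, 3, 4); releases (1, 2, 0), pool now (7, 5, 4)
  india still needs (9, 3, 5) but only (7, 5, 4) is free — short on r2 and r1
  charlie still needs (8, 1, 3) but only (7, 5, 4) is free — short on r2
  foxtrot still needs (8, 0, 0) but only (7, 5, 4) is free — short on r2
Never able to finish: india, charlie and foxtrot.


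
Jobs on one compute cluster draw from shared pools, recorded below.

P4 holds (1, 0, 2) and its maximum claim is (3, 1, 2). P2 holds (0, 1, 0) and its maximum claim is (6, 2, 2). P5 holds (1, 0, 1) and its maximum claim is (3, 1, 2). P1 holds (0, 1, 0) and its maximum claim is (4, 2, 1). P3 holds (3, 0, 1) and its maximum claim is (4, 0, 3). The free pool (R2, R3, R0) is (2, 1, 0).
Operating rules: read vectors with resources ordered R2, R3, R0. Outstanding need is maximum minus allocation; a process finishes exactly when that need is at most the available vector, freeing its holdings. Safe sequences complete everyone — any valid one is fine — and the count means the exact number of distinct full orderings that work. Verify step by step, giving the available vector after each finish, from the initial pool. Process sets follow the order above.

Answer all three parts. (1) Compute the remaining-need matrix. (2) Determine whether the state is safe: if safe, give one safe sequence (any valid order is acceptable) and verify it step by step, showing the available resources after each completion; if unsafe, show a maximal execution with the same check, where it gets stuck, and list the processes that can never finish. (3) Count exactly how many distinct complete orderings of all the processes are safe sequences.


(1) Need matrix, components ordered R2, R3, R0:
  P4: (2, 1, 0)
  P2: (6, 1, 2)
  P5: (2, 1, 1)
  P1: (4, 1, 1)
  P3: (1, 0, 2)
(2) SAFE. One safe sequence: P4, P3, P5, P1, P2.
Key observation: the order's first zero-slack moment is P4 ((2, 1, 0) needed, (2, 1, 0) free — a requested resource with nothing to spare).
Step-by-step check:
  pool = (2, 1, 0)
  run P4 (needs (2, 1, 0), free (2, 1, 0)); after release of (1, 0, 2) the pool is (3, 1, 2)
  run P3 (needs (1, 0, 2), free (3, 1, 2)); after release of (3, 0, 1) the pool is (6, 1, 3)
  run P5 (needs (2, 1, 1), free (6, 1, 3)); after release of (1, 0, 1) the pool is (7, 1, 4)
  run P1 (needs (4, 1, 1), free (7, 1, 4)); after release of (0, 1, 0) the pool is (7, 2, 4)
  run P2 (needs (6, 1, 2), free (7, 2, 4)); after release of (0, 1, 0) the pool is (7, 3, 4)
(3) Precisely 9 of the possible complete orderings are safe sequences.


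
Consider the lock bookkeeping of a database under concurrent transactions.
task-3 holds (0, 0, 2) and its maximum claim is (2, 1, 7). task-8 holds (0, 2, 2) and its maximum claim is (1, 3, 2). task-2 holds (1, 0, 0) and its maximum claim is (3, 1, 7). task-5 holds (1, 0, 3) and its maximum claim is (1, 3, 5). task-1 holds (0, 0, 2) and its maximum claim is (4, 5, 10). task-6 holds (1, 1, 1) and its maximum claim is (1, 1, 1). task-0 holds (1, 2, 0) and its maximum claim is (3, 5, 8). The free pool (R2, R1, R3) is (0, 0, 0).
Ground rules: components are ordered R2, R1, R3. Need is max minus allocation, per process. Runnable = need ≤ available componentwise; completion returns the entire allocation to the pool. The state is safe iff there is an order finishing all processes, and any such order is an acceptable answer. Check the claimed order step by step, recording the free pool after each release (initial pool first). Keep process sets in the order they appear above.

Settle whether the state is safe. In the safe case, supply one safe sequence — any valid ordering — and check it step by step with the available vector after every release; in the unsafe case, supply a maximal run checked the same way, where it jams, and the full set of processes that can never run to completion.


The state is SAFE; one workable sequence: task-6, task-8, task-5, task-3, task-0, task-2, task-1.
Key observation: the order's first zero-slack moment is task-8 ((1, 1, 0) needed, (1, 1, 1) free — a requested resource with nothing to spare).
Step-by-step check:
  pool = (0, 0, 0)
  task-6: need (0, 0, 0) fits (0, 0, 0); releases (1, 1, 1), pool now (1, 1, 1)
  task-8: need (1, 1, 0) fits (1, 1, 1); releases (0, 2, 2), pool now (1, 3, 3)
  task-5: need (0, 3, 2) fits (1, 3, 3); releases (1, 0, 3), pool now (2, 3, 6)
  task-3: need (2, 1, 5) fits (2, 3, 6); releases (0, 0, 2), pool now (2, 3, 8)
  task-0: need (2, 3, 8) fits (2, 3, 8); releases (1, 2, 0), pool now (3, 5, 8)
  task-2: need (2, 1, 7) fits (3, 5, 8); releases (1, 0, 0), pool now (4, 5, 8)
  task-1: need (4, 5, 8) fits (4, 5, 8); releases (0, 0, 2), pool now (4, 5, 10)


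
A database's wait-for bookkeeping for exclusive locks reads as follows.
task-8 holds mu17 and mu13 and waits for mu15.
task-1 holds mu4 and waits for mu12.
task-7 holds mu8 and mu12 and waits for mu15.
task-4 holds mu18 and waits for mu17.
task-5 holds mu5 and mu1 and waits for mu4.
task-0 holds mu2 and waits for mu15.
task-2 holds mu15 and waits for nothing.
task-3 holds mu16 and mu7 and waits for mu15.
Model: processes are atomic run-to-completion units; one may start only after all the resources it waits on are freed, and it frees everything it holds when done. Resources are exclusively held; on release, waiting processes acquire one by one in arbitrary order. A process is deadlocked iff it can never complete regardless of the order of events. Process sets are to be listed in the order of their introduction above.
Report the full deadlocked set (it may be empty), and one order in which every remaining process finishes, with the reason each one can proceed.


Nothing here is deadlocked.
Key observation: the wait relation is loop-free; peeling off processes with no waits unwinds the whole state.
A valid finishing order for the others: task-2, task-7, task-1, task-3, task-0, task-8, task-5, task-4.
Verifying each step:
  task-2 waits on nothing -> runs at once and releases mu15
  task-7: everything it awaited (mu15) is free; runs, freeing mu8 and mu12
  task-1: everything it awaited (mu12) is free; runs, freeing mu4
  task-3: everything it awaited (mu15) is free; runs, freeing mu16 and mu7
  task-0: everything it awaited (mu15) is free; runs, freeing mu2
  task-8: everything it awaited (mu15) is free; runs, freeing mu17 and mu13
  task-5: everything it awaited (mu4) is free; runs, freeing mu5 and mu1
  task-4: everything it awaited (mu17) is free; runs, freeing mu18


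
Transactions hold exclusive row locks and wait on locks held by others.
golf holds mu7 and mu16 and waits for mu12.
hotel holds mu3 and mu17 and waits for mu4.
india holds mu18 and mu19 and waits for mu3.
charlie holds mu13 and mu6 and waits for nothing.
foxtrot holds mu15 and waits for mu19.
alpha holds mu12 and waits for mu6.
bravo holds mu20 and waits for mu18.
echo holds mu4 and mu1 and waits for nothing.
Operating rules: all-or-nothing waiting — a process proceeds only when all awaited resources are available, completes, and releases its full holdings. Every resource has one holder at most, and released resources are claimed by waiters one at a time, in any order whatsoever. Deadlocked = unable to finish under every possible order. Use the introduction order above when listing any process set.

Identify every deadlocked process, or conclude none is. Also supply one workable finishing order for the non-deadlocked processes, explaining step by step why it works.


The deadlocked set is empty.
Key observation: every chain of waits terminates; starting from the processes that wait on nothing, all the rest unlock in turn.
A valid finishing order for the others: charlie, echo, hotel, india, foxtrot, bravo, alpha, golf.
Walking it through:
  charlie waits on nothing -> runs at once and releases mu13 and mu6
  echo waits on nothing -> runs at once and releases mu4 and mu1
  hotel: everything it awaited (mu4) is free; runs, freeing mu3 and mu17
  india: everything it awaited (mu3) is free; runs, freeing mu18 and mu19
  foxtrot: everything it awaited (mu19) is free; runs, freeing mu15
  bravo: everything it awaited (mu18) is free; runs, freeing mu20
  alpha: everything it awaited (mu6) is free; runs, freeing mu12
  golf: everything it awaited (mu12) is free; runs, freeing mu7 and mu16


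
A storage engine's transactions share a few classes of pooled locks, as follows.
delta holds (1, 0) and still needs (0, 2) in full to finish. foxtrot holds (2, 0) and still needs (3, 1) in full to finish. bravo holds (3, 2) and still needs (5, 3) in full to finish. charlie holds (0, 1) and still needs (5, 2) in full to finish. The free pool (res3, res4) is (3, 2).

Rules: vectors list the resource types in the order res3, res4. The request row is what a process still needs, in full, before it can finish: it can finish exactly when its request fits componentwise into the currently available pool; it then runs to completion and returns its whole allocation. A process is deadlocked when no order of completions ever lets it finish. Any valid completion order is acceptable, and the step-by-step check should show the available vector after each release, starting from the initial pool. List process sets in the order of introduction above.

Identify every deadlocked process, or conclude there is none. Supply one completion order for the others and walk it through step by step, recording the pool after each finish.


The deadlocked set is empty.
Key observation: foxtrot fits the free pool immediately, and its release cascades until everyone finishes.
The rest can finish in the order foxtrot, delta, charlie, bravo. Step-by-step check:
  pool = (3, 2)
  foxtrot needs (3, 1) <= (3, 2) -> finishes; pool += (2, 0) = (5, 2)
  delta needs (0, 2) <= (5, 2) -> finishes; pool += (1, 0) = (6, 2)
  charlie needs (5, 2) <= (6, 2) -> finishes; pool += (0, 1) = (6, 3)
  bravo needs (5, 3) <= (6, 3) -> finishes; pool += (3, 2) = (9, 5)


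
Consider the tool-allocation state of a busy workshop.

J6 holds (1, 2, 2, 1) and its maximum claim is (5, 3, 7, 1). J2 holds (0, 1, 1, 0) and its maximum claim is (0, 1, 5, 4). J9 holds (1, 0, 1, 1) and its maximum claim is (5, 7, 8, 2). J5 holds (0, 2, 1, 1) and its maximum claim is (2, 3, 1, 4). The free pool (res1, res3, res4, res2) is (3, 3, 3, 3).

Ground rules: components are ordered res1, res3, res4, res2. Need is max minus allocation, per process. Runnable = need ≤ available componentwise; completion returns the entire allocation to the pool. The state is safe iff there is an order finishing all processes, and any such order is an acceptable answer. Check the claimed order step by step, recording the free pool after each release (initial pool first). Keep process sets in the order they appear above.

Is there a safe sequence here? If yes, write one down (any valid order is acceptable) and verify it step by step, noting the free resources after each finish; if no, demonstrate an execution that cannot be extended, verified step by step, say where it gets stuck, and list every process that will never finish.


UNSAFE.
Key observation: even finishing J5, J2 leaves just (3, 6, 5, 4) free — too little res1 for any of the remaining processes.
A maximal execution: J5, J2 — then nothing else fits. Walking it through:
  pool = (3, 3, 3, 3)
  J5: need (2, 1, 0, 3) fits (3, 3, 3, 3); releases (0, 2, 1, 1), pool now (3, 5, 4, 4)
  J2: need (0, 0, 4, 4) fits (3, 5, 4, 4); releases (0, 1, 1, 0), pool now (3, 6, 5, 4)
  J6 cannot run: need (4, 1, 5, 0) vs free (3, 6, 5, 4) (insufficient res1)
  J9 cannot run: need (4, 7, 7, 1) vs free (3, 6, 5, 4) (insufficient res1, res3 and res4)
Never able to finish: J6 and J9.


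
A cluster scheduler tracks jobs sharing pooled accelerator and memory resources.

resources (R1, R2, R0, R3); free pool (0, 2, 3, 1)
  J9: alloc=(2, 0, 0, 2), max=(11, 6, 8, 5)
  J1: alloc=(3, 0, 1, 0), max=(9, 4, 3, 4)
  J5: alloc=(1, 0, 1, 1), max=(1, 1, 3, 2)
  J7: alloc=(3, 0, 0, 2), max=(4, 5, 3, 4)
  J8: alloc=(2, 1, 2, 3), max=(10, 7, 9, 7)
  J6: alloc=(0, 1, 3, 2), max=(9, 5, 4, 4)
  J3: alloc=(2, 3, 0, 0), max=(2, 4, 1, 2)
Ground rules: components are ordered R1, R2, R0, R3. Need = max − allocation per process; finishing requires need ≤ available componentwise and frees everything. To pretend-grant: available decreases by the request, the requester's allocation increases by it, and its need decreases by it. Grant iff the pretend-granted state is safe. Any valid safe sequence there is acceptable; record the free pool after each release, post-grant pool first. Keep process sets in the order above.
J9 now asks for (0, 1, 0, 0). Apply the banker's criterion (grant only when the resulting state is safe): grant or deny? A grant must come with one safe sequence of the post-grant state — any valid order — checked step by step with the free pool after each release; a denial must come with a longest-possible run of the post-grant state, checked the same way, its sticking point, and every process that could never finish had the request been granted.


DENY. Granting would leave the state unsafe.
Key observation: after J5, J3 the pool peaks at (3, 4, 4, 2), and each blocked process is short somewhere: J9 on R1, R2, R0, R3; J1 on R1, R3; J7 on R2; J8 on R1, R2, R0, R3; J6 on R1.
After a pretend grant, a maximal execution: J5, J3 — then nothing else fits. Verifying each step:
  pool = (0, 1, 3, 1)
  J5: need (0, 1, 2, 1) fits (0, 1, 3, 1); releases (1, 0, 1, 1), pool now (1, 1, 4, 2)
  J3: need (0, 1, 1, 2) fits (1, 1, 4, 2); releases (2, 3, 0, 0), pool now (3, 4, 4, 2)
  J9 still needs (9, 5, 8, 3) but only (3, 4, 4, 2) is free — short on R1, R2, R0 and R3
  J1 still needs (6, 4, 2, 4) but only (3, 4, 4, 2) is free — short on R1 and R3
  J7 still needs (1, 5, 3, 2) but only (3, 4, 4, 2) is free — short on R2
  J8 still needs (8, 6, 7, 4) but only (3, 4, 4, 2) is free — short on R1, R2, R0 and R3
  J6 still needs (9, 4, 1, 2) but only (3, 4, 4, 2) is free — short on R1
Post-grant, the permanently blocked set is J9, J1, J7, J8 and J6.


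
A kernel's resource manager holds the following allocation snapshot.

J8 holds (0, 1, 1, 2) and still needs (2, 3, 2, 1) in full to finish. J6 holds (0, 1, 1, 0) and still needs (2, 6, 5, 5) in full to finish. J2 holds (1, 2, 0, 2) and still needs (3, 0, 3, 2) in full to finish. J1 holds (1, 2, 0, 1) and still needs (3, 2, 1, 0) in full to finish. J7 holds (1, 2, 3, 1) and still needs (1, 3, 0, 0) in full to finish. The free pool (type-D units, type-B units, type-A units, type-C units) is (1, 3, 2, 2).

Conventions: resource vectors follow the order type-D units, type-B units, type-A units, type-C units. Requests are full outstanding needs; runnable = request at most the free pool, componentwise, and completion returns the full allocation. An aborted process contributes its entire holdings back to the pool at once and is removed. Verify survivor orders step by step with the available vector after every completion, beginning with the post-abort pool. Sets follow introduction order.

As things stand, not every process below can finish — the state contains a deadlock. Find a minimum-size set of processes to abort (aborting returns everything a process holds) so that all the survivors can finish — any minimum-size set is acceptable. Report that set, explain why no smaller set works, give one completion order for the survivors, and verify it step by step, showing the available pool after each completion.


Abort J1.
Key observation: J2 had no path to completion before; after the abort of J1 ((1, 2, 0, 1) returned), step 4 is where it fits.
Minimality: the empty abort set fails — the state is deadlocked as it stands.
Survivors finish in the order: J7, J8, J6, J2. Verifying each step (pool after the aborts first):
  pool = (2, 5, 2, 3)
  J7 needs (1, 3, 0, 0) <= (2, 5, 2, 3) -> finishes; pool += (1, 2, 3, 1) = (3, 7, 5, 4)
  J8 needs (2, 3, 2, 1) <= (3, 7, 5, 4) -> finishes; pool += (0, 1, 1, 2) = (3, 8, 6, 6)
  J6 needs (2, 6, 5, 5) <= (3, 8, 6, 6) -> finishes; pool += (0, 1, 1, 0) = (3, 9, 7, 6)
  J2 needs (3, 0, 3, 2) <= (3, 9, 7, 6) -> finishes; pool += (1, 2, 0, 2) = (4, 11, 7, 8)


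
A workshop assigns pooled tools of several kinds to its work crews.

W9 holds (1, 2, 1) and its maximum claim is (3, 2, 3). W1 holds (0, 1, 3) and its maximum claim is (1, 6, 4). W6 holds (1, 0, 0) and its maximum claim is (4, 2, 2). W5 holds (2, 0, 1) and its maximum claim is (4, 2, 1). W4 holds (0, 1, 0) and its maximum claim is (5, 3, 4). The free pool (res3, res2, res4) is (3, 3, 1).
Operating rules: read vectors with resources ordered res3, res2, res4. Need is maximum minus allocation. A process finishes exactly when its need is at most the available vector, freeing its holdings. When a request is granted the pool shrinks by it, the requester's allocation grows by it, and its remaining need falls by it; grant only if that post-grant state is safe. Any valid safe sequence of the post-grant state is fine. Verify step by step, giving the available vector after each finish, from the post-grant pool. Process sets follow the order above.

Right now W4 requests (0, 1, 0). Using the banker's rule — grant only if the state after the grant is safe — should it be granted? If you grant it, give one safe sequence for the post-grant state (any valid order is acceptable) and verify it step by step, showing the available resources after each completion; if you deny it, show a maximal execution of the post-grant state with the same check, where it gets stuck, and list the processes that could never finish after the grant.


DENY. Granting would leave the state unsafe.
Key observation: after W5, W9, W6 the pool peaks at (7, 4, 3), and each blocked process is short somewhere: W1 on res2; W4 on res4.
On the post-grant state, W5, W9, W6 is a maximal run — nothing extends it. Check, step by step:
  pool = (3, 2, 1)
  W5 needs (2, 2, 0) <= (3, 2, 1) -> finishes; pool += (2, 0, 1) = (5, 2, 2)
  W9 needs (2, 0, 2) <= (5, 2, 2) -> finishes; pool += (1, 2, 1) = (6, 4, 3)
  W6 needs (3, 2, 2) <= (6, 4, 3) -> finishes; pool += (1, 0, 0) = (7, 4, 3)
  W1 cannot run: need (1, 5, 1) vs free (7, 4, 3) (insufficient res2)
  W4 cannot run: need (5, 1, 4) vs free (7, 4, 3) (insufficient res4)
Processes that could never finish after the grant: W1 and W4.


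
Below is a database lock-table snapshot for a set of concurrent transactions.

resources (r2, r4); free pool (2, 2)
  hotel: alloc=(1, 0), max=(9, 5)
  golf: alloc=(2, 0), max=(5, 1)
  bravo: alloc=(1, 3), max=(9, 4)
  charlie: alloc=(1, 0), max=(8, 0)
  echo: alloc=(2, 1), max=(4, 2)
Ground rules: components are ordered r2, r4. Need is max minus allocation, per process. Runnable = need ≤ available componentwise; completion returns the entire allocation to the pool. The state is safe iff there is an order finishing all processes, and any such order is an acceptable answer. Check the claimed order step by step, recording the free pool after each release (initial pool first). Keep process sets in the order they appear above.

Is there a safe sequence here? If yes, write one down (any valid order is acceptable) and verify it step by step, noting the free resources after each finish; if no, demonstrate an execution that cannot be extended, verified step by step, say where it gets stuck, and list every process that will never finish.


UNSAFE — no complete ordering exists.
Key observation: no order helps: past echo, golf, the free pool tops out at (6, 3), below what each blocked process needs in r2.
The run echo, golf cannot be extended any further. Verifying each step:
  pool = (2, 2)
  echo: need (2, 1) fits (2, 2); releases (2, 1), pool now (4, 3)
  golf: need (3, 1) fits (4, 3); releases (2, 0), pool now (6, 3)
  blocked: hotel wants (8, 5), pool (6, 3) — not enough r2 and r4
  blocked: bravo wants (8, 1), pool (6, 3) — not enough r2
  blocked: charlie wants (7, 0), pool (6, 3) — not enough r2
Never able to finish: hotel, bravo and charlie.


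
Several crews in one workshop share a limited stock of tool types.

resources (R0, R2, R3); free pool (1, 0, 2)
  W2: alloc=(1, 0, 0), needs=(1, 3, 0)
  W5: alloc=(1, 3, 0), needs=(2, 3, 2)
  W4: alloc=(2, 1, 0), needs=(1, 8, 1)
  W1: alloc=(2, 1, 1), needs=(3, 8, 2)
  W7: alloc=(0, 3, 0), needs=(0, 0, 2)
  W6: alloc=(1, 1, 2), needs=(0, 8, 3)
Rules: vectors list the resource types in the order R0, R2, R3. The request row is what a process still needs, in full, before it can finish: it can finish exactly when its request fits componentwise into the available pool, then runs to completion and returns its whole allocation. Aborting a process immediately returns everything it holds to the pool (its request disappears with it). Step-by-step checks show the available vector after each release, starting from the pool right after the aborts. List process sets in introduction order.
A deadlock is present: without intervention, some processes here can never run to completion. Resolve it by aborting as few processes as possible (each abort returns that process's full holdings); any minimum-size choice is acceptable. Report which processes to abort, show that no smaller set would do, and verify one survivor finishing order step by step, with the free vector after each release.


Minimum abort set: W4 and W6.
Key observation: W1 was stuck for good until W4 and W6 gave back (3, 2, 2); in the order shown it finishes at step 3.
Minimality, checking each single-abort alternative: W2 alone leaves W4 blocked (short on R2); W5 alone leaves W4 blocked (short on R2); W4 alone leaves W1 blocked (short on R2); W1 alone leaves W4 blocked (short on R2); W7 alone leaves W4 blocked (short on R2); W6 alone leaves W4 blocked (short on R2).
The survivors complete as W7, W5, W1, W2. Check, step by step (starting from the post-abort pool):
  pool = (4, 2, 4)
  W7: need (0, 0, 2) fits (4, 2, 4); releases (0, 3, 0), pool now (4, 5, 4)
  W5: need (2, 3, 2) fits (4, 5, 4); releases (1, 3, 0), pool now (5, 8, 4)
  W1: need (3, 8, 2) fits (5, 8, 4); releases (2, 1, 1), pool now (7, 9, 5)
  W2: need (1, 3, 0) fits (7, 9, 5); releases (1, 0, 0), pool now (8, 9, 5)
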